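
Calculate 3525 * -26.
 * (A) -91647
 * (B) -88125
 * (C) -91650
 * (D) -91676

3525 * -26 = -91650
C) -91650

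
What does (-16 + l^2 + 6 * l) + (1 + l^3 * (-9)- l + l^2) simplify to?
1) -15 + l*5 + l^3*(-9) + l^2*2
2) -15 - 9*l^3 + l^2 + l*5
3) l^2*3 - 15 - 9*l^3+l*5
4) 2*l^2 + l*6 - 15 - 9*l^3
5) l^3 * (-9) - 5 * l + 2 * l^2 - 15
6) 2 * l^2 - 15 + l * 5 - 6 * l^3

Adding the polynomials and combining like terms:
(-16 + l^2 + 6*l) + (1 + l^3*(-9) - l + l^2)
= -15 + l*5 + l^3*(-9) + l^2*2
1) -15 + l*5 + l^3*(-9) + l^2*2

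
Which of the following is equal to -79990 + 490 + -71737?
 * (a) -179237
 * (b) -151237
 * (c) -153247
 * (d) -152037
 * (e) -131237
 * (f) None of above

First: -79990 + 490 = -79500
Then: -79500 + -71737 = -151237
b) -151237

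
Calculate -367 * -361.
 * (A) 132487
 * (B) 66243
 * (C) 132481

-367 * -361 = 132487
A) 132487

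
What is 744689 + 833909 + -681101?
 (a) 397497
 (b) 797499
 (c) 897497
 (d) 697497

First: 744689 + 833909 = 1578598
Then: 1578598 + -681101 = 897497
c) 897497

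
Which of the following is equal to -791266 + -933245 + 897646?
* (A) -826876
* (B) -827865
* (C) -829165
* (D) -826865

First: -791266 + -933245 = -1724511
Then: -1724511 + 897646 = -826865
D) -826865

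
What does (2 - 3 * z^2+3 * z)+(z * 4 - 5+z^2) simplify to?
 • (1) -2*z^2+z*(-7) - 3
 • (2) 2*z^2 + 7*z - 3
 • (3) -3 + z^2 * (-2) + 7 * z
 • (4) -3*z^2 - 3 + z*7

Adding the polynomials and combining like terms:
(2 - 3*z^2 + 3*z) + (z*4 - 5 + z^2)
= -3 + z^2 * (-2) + 7 * z
3) -3 + z^2 * (-2) + 7 * z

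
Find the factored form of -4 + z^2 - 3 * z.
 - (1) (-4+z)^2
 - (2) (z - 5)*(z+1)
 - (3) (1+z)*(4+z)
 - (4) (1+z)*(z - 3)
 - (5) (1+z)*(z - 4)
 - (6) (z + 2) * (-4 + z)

We need to factor -4 + z^2 - 3 * z.
The factored form is (1+z)*(z - 4).
5) (1+z)*(z - 4)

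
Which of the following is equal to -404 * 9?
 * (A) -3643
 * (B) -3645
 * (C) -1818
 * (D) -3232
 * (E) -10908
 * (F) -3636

-404 * 9 = -3636
F) -3636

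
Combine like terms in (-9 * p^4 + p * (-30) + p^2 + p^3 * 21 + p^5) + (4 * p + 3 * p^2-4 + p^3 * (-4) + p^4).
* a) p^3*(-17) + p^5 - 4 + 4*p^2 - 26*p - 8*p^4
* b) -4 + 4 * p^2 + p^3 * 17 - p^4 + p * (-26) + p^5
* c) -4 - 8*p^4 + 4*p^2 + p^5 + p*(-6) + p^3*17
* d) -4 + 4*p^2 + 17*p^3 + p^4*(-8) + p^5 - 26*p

Adding the polynomials and combining like terms:
(-9*p^4 + p*(-30) + p^2 + p^3*21 + p^5) + (4*p + 3*p^2 - 4 + p^3*(-4) + p^4)
= -4 + 4*p^2 + 17*p^3 + p^4*(-8) + p^5 - 26*p
d) -4 + 4*p^2 + 17*p^3 + p^4*(-8) + p^5 - 26*p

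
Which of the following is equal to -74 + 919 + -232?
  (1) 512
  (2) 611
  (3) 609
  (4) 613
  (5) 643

First: -74 + 919 = 845
Then: 845 + -232 = 613
4) 613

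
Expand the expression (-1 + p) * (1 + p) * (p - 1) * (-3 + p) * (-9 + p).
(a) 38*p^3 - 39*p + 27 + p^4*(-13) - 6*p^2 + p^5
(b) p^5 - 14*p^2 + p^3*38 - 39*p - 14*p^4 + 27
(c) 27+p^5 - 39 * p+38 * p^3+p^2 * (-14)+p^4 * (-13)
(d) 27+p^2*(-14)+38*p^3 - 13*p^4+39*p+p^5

Expanding (-1 + p) * (1 + p) * (p - 1) * (-3 + p) * (-9 + p):
= 27+p^5 - 39 * p+38 * p^3+p^2 * (-14)+p^4 * (-13)
c) 27+p^5 - 39 * p+38 * p^3+p^2 * (-14)+p^4 * (-13)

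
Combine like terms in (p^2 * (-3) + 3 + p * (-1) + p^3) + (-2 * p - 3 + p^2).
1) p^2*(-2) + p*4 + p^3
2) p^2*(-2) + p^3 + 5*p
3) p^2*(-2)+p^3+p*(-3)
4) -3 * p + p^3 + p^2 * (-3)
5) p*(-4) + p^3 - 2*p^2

Adding the polynomials and combining like terms:
(p^2*(-3) + 3 + p*(-1) + p^3) + (-2*p - 3 + p^2)
= p^2*(-2)+p^3+p*(-3)
3) p^2*(-2)+p^3+p*(-3)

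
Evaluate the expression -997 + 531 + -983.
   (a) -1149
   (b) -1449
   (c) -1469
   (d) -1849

First: -997 + 531 = -466
Then: -466 + -983 = -1449
b) -1449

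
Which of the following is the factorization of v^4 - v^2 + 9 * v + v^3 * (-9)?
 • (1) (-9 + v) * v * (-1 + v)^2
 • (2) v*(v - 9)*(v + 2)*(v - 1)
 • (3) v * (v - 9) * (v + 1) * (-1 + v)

We need to factor v^4 - v^2 + 9 * v + v^3 * (-9).
The factored form is v * (v - 9) * (v + 1) * (-1 + v).
3) v * (v - 9) * (v + 1) * (-1 + v)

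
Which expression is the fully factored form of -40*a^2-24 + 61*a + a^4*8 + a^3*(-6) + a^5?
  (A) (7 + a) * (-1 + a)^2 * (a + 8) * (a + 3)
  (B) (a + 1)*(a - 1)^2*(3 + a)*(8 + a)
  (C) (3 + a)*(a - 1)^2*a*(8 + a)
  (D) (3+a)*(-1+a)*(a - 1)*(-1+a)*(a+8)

We need to factor -40*a^2-24 + 61*a + a^4*8 + a^3*(-6) + a^5.
The factored form is (3+a)*(-1+a)*(a - 1)*(-1+a)*(a+8).
D) (3+a)*(-1+a)*(a - 1)*(-1+a)*(a+8)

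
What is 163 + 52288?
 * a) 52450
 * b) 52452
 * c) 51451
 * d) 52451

163 + 52288 = 52451
d) 52451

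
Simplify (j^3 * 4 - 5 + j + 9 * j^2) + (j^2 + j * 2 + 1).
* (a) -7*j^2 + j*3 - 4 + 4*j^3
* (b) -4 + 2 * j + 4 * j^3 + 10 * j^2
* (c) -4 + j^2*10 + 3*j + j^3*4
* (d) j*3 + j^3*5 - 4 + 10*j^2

Adding the polynomials and combining like terms:
(j^3*4 - 5 + j + 9*j^2) + (j^2 + j*2 + 1)
= -4 + j^2*10 + 3*j + j^3*4
c) -4 + j^2*10 + 3*j + j^3*4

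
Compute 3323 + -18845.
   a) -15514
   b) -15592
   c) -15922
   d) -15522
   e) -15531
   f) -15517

3323 + -18845 = -15522
d) -15522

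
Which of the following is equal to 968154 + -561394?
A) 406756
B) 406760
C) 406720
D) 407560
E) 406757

968154 + -561394 = 406760
B) 406760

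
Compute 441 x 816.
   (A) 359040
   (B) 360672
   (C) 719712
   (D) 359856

441 * 816 = 359856
D) 359856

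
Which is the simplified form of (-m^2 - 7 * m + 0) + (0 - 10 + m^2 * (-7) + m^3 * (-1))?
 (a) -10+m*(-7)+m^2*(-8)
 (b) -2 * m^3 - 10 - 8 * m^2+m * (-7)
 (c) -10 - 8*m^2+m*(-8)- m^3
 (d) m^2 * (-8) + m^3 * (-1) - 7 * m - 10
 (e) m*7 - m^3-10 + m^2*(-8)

Adding the polynomials and combining like terms:
(-m^2 - 7*m + 0) + (0 - 10 + m^2*(-7) + m^3*(-1))
= m^2 * (-8) + m^3 * (-1) - 7 * m - 10
d) m^2 * (-8) + m^3 * (-1) - 7 * m - 10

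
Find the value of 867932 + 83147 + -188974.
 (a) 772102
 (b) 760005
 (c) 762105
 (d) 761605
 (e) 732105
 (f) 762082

First: 867932 + 83147 = 951079
Then: 951079 + -188974 = 762105
c) 762105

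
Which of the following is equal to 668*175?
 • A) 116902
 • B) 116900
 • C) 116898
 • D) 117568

668 * 175 = 116900
B) 116900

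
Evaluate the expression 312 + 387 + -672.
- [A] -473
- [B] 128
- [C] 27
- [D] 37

First: 312 + 387 = 699
Then: 699 + -672 = 27
C) 27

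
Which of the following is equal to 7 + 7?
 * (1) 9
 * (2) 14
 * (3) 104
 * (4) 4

7 + 7 = 14
2) 14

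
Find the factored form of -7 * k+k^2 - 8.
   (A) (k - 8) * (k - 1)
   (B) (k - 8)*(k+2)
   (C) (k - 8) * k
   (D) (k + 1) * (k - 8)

We need to factor -7 * k+k^2 - 8.
The factored form is (k + 1) * (k - 8).
D) (k + 1) * (k - 8)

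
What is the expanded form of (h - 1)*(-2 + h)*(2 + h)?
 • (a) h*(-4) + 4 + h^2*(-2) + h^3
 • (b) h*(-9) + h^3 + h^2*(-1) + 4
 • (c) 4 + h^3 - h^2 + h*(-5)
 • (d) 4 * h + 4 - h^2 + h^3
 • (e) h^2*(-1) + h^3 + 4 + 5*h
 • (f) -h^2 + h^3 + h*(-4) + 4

Expanding (h - 1)*(-2 + h)*(2 + h):
= -h^2 + h^3 + h*(-4) + 4
f) -h^2 + h^3 + h*(-4) + 4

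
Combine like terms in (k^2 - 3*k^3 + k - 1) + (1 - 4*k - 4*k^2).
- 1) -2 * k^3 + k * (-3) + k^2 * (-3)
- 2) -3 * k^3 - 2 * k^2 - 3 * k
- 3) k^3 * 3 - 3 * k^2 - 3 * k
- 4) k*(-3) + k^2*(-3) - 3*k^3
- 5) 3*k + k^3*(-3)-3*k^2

Adding the polynomials and combining like terms:
(k^2 - 3*k^3 + k - 1) + (1 - 4*k - 4*k^2)
= k*(-3) + k^2*(-3) - 3*k^3
4) k*(-3) + k^2*(-3) - 3*k^3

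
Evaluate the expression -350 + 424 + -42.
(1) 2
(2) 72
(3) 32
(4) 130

First: -350 + 424 = 74
Then: 74 + -42 = 32
3) 32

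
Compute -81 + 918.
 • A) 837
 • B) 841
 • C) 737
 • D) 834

-81 + 918 = 837
A) 837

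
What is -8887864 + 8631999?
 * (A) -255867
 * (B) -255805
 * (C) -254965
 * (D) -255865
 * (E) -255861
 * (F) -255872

-8887864 + 8631999 = -255865
D) -255865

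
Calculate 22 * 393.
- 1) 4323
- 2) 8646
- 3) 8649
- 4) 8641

22 * 393 = 8646
2) 8646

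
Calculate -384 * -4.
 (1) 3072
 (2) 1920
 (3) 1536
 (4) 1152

-384 * -4 = 1536
3) 1536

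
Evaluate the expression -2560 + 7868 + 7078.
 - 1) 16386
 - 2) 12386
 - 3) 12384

First: -2560 + 7868 = 5308
Then: 5308 + 7078 = 12386
2) 12386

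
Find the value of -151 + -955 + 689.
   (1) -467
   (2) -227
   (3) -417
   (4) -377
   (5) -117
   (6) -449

First: -151 + -955 = -1106
Then: -1106 + 689 = -417
3) -417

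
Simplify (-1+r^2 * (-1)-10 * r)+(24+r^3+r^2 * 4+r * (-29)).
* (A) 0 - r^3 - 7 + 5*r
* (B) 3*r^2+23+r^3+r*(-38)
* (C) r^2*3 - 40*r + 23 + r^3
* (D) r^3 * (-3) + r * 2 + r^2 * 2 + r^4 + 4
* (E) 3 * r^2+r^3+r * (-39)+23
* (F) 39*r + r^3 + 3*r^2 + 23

Adding the polynomials and combining like terms:
(-1 + r^2*(-1) - 10*r) + (24 + r^3 + r^2*4 + r*(-29))
= 3 * r^2+r^3+r * (-39)+23
E) 3 * r^2+r^3+r * (-39)+23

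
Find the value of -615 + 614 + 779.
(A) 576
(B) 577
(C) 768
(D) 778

First: -615 + 614 = -1
Then: -1 + 779 = 778
D) 778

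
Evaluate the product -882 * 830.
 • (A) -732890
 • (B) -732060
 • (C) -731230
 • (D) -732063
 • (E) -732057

-882 * 830 = -732060
B) -732060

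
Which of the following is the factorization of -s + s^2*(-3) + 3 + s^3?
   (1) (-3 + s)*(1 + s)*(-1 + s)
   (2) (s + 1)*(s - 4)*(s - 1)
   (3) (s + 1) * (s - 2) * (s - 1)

We need to factor -s + s^2*(-3) + 3 + s^3.
The factored form is (-3 + s)*(1 + s)*(-1 + s).
1) (-3 + s)*(1 + s)*(-1 + s)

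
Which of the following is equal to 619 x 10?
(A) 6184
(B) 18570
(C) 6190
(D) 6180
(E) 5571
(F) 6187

619 * 10 = 6190
C) 6190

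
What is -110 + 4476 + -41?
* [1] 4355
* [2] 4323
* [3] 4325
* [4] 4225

First: -110 + 4476 = 4366
Then: 4366 + -41 = 4325
3) 4325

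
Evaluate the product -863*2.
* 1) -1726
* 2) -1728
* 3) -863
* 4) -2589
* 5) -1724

-863 * 2 = -1726
1) -1726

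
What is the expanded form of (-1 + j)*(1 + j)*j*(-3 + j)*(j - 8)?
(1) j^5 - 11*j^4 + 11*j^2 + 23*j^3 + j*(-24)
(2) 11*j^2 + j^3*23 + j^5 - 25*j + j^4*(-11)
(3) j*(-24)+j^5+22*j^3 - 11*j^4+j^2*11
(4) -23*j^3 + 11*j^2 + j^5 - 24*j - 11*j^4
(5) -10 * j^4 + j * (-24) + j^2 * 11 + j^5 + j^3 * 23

Expanding (-1 + j)*(1 + j)*j*(-3 + j)*(j - 8):
= j^5 - 11*j^4 + 11*j^2 + 23*j^3 + j*(-24)
1) j^5 - 11*j^4 + 11*j^2 + 23*j^3 + j*(-24)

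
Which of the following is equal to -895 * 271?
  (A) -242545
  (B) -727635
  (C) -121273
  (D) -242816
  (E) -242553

-895 * 271 = -242545
A) -242545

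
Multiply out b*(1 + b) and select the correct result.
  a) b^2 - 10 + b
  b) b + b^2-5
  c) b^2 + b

Expanding b*(1 + b):
= b^2 + b
c) b^2 + b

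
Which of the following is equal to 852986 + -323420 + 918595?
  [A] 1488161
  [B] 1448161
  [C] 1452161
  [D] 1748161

First: 852986 + -323420 = 529566
Then: 529566 + 918595 = 1448161
B) 1448161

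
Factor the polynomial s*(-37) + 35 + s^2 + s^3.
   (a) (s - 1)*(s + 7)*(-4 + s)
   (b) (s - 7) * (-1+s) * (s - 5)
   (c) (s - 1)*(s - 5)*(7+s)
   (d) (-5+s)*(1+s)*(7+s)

We need to factor s*(-37) + 35 + s^2 + s^3.
The factored form is (s - 1)*(s - 5)*(7+s).
c) (s - 1)*(s - 5)*(7+s)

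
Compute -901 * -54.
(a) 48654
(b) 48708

-901 * -54 = 48654
a) 48654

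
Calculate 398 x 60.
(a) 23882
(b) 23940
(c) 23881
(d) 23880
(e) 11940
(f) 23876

398 * 60 = 23880
d) 23880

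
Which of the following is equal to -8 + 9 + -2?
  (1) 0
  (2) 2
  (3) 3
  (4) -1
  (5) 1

First: -8 + 9 = 1
Then: 1 + -2 = -1
4) -1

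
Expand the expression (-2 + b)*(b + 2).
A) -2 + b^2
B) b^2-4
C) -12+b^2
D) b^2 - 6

Expanding (-2 + b)*(b + 2):
= b^2-4
B) b^2-4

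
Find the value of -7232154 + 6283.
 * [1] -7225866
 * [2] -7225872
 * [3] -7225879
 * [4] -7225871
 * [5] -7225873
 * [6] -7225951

-7232154 + 6283 = -7225871
4) -7225871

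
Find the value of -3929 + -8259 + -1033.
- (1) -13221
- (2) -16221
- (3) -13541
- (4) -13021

First: -3929 + -8259 = -12188
Then: -12188 + -1033 = -13221
1) -13221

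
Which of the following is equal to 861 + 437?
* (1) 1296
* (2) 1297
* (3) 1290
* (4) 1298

861 + 437 = 1298
4) 1298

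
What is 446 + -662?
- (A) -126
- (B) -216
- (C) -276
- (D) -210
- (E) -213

446 + -662 = -216
B) -216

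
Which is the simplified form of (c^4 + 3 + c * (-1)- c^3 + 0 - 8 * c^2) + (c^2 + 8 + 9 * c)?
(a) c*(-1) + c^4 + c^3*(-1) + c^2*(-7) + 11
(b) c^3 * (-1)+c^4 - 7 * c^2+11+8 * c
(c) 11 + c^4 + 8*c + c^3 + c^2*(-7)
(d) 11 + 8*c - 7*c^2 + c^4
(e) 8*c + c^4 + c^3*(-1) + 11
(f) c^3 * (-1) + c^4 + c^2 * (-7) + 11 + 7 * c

Adding the polynomials and combining like terms:
(c^4 + 3 + c*(-1) - c^3 + 0 - 8*c^2) + (c^2 + 8 + 9*c)
= c^3 * (-1)+c^4 - 7 * c^2+11+8 * c
b) c^3 * (-1)+c^4 - 7 * c^2+11+8 * c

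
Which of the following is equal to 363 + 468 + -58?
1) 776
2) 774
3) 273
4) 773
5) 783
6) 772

First: 363 + 468 = 831
Then: 831 + -58 = 773
4) 773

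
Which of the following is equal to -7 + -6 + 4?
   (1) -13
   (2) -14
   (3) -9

First: -7 + -6 = -13
Then: -13 + 4 = -9
3) -9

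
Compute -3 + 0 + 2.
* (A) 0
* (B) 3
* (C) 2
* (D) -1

First: -3 + 0 = -3
Then: -3 + 2 = -1
D) -1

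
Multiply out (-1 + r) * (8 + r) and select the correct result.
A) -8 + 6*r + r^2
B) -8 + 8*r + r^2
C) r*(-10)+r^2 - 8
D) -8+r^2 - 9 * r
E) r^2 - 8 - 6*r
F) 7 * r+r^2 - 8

Expanding (-1 + r) * (8 + r):
= 7 * r+r^2 - 8
F) 7 * r+r^2 - 8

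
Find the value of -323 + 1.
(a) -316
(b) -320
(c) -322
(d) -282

-323 + 1 = -322
c) -322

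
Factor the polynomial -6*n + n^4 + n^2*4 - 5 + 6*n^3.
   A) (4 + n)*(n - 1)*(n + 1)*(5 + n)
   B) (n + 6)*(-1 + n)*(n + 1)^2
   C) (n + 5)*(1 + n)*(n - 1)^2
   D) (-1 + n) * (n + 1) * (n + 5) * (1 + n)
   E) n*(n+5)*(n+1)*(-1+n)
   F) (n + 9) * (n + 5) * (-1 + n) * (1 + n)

We need to factor -6*n + n^4 + n^2*4 - 5 + 6*n^3.
The factored form is (-1 + n) * (n + 1) * (n + 5) * (1 + n).
D) (-1 + n) * (n + 1) * (n + 5) * (1 + n)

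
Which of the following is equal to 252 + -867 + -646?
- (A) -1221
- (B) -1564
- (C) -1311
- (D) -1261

First: 252 + -867 = -615
Then: -615 + -646 = -1261
D) -1261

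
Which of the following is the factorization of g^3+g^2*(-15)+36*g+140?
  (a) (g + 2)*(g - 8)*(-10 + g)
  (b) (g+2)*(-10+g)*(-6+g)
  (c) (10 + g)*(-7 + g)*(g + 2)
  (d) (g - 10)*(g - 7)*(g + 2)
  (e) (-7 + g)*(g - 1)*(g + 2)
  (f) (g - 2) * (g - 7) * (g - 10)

We need to factor g^3+g^2*(-15)+36*g+140.
The factored form is (g - 10)*(g - 7)*(g + 2).
d) (g - 10)*(g - 7)*(g + 2)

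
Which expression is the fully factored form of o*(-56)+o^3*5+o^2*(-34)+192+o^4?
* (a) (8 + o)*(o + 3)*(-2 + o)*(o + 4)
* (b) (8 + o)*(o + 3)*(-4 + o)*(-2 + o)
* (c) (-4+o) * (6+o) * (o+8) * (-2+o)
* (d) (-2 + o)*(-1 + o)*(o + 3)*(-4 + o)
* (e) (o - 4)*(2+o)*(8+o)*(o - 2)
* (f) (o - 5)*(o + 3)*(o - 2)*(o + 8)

We need to factor o*(-56)+o^3*5+o^2*(-34)+192+o^4.
The factored form is (8 + o)*(o + 3)*(-4 + o)*(-2 + o).
b) (8 + o)*(o + 3)*(-4 + o)*(-2 + o)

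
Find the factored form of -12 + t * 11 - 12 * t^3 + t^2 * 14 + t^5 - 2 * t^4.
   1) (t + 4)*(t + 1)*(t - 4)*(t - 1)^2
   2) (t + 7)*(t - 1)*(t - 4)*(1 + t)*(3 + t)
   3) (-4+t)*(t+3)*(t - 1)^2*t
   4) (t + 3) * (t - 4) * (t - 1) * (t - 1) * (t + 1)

We need to factor -12 + t * 11 - 12 * t^3 + t^2 * 14 + t^5 - 2 * t^4.
The factored form is (t + 3) * (t - 4) * (t - 1) * (t - 1) * (t + 1).
4) (t + 3) * (t - 4) * (t - 1) * (t - 1) * (t + 1)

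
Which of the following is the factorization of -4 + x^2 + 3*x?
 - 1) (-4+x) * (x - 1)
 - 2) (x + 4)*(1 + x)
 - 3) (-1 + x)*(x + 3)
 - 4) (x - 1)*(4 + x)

We need to factor -4 + x^2 + 3*x.
The factored form is (x - 1)*(4 + x).
4) (x - 1)*(4 + x)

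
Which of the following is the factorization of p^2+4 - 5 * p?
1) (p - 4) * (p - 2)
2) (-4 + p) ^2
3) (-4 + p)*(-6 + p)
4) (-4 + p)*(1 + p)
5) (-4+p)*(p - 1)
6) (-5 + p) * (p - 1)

We need to factor p^2+4 - 5 * p.
The factored form is (-4+p)*(p - 1).
5) (-4+p)*(p - 1)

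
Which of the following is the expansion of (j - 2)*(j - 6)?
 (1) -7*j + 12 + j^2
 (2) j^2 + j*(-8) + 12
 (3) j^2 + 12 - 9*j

Expanding (j - 2)*(j - 6):
= j^2 + j*(-8) + 12
2) j^2 + j*(-8) + 12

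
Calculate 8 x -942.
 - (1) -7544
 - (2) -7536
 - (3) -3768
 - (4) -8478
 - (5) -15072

8 * -942 = -7536
2) -7536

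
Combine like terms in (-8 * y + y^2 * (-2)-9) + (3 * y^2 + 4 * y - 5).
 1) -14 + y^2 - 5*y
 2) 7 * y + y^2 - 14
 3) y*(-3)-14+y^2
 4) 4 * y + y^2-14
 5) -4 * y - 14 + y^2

Adding the polynomials and combining like terms:
(-8*y + y^2*(-2) - 9) + (3*y^2 + 4*y - 5)
= -4 * y - 14 + y^2
5) -4 * y - 14 + y^2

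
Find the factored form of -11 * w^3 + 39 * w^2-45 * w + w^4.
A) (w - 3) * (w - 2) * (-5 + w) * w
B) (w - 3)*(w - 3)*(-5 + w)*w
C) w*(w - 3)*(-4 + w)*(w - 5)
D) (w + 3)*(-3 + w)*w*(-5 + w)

We need to factor -11 * w^3 + 39 * w^2-45 * w + w^4.
The factored form is (w - 3)*(w - 3)*(-5 + w)*w.
B) (w - 3)*(w - 3)*(-5 + w)*w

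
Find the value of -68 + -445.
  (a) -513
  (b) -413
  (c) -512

-68 + -445 = -513
a) -513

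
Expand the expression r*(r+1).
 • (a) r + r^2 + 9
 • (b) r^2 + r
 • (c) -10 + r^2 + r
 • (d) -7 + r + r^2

Expanding r*(r+1):
= r^2 + r
b) r^2 + r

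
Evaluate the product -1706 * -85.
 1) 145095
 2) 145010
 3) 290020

-1706 * -85 = 145010
2) 145010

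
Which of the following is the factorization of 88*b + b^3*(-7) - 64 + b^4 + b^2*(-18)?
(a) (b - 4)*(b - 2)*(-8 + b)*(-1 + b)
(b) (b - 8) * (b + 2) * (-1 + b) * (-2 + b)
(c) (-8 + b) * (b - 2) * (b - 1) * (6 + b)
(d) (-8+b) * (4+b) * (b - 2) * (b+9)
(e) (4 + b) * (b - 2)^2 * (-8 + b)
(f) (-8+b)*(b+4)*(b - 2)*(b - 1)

We need to factor 88*b + b^3*(-7) - 64 + b^4 + b^2*(-18).
The factored form is (-8+b)*(b+4)*(b - 2)*(b - 1).
f) (-8+b)*(b+4)*(b - 2)*(b - 1)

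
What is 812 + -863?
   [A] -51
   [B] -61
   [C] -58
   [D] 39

812 + -863 = -51
A) -51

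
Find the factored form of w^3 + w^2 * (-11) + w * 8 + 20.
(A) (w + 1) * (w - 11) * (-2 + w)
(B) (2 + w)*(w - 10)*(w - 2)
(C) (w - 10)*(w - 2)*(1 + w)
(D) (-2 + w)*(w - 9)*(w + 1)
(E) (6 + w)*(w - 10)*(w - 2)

We need to factor w^3 + w^2 * (-11) + w * 8 + 20.
The factored form is (w - 10)*(w - 2)*(1 + w).
C) (w - 10)*(w - 2)*(1 + w)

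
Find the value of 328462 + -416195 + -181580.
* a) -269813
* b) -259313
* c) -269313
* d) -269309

First: 328462 + -416195 = -87733
Then: -87733 + -181580 = -269313
c) -269313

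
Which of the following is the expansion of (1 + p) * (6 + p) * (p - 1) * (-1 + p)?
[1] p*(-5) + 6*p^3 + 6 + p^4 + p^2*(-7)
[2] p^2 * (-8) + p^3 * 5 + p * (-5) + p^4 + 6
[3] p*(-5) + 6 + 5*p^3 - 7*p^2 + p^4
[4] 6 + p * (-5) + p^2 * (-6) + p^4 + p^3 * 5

Expanding (1 + p) * (6 + p) * (p - 1) * (-1 + p):
= p*(-5) + 6 + 5*p^3 - 7*p^2 + p^4
3) p*(-5) + 6 + 5*p^3 - 7*p^2 + p^4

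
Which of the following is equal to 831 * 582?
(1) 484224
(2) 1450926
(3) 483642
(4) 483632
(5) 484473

831 * 582 = 483642
3) 483642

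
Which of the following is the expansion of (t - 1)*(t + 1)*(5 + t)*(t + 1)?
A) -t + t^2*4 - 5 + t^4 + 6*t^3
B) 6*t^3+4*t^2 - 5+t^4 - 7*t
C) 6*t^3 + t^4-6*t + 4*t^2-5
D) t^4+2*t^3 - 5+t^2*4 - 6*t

Expanding (t - 1)*(t + 1)*(5 + t)*(t + 1):
= 6*t^3 + t^4-6*t + 4*t^2-5
C) 6*t^3 + t^4-6*t + 4*t^2-5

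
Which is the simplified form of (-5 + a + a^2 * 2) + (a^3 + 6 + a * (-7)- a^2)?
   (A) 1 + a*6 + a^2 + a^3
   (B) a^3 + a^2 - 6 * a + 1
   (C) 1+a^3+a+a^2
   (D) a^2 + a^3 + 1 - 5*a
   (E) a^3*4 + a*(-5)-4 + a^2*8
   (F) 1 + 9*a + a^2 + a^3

Adding the polynomials and combining like terms:
(-5 + a + a^2*2) + (a^3 + 6 + a*(-7) - a^2)
= a^3 + a^2 - 6 * a + 1
B) a^3 + a^2 - 6 * a + 1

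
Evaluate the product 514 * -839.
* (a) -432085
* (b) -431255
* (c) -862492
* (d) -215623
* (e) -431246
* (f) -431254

514 * -839 = -431246
e) -431246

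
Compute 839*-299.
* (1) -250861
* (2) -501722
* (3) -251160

839 * -299 = -250861
1) -250861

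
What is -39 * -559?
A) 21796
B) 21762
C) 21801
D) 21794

-39 * -559 = 21801
C) 21801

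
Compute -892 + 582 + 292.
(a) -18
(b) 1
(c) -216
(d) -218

First: -892 + 582 = -310
Then: -310 + 292 = -18
a) -18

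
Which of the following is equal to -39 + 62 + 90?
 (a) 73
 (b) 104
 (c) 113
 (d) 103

First: -39 + 62 = 23
Then: 23 + 90 = 113
c) 113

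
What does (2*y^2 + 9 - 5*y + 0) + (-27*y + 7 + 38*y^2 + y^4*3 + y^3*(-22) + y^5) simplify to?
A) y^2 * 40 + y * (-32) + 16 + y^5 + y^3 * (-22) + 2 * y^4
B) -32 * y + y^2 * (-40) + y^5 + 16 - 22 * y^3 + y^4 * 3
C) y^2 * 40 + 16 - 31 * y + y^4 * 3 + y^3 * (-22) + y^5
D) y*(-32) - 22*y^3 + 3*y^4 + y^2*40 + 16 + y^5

Adding the polynomials and combining like terms:
(2*y^2 + 9 - 5*y + 0) + (-27*y + 7 + 38*y^2 + y^4*3 + y^3*(-22) + y^5)
= y*(-32) - 22*y^3 + 3*y^4 + y^2*40 + 16 + y^5
D) y*(-32) - 22*y^3 + 3*y^4 + y^2*40 + 16 + y^5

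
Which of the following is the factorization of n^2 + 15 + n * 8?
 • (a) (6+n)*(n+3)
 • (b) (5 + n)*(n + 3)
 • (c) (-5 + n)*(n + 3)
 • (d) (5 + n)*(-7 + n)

We need to factor n^2 + 15 + n * 8.
The factored form is (5 + n)*(n + 3).
b) (5 + n)*(n + 3)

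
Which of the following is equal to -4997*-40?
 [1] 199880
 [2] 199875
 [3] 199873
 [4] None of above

-4997 * -40 = 199880
1) 199880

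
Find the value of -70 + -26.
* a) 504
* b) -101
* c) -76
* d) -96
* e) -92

-70 + -26 = -96
d) -96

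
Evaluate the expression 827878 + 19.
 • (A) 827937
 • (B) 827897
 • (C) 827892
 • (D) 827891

827878 + 19 = 827897
B) 827897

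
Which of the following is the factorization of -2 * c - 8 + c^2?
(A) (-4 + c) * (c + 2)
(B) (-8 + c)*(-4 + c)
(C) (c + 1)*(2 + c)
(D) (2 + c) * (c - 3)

We need to factor -2 * c - 8 + c^2.
The factored form is (-4 + c) * (c + 2).
A) (-4 + c) * (c + 2)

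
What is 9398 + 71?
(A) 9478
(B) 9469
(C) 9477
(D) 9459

9398 + 71 = 9469
B) 9469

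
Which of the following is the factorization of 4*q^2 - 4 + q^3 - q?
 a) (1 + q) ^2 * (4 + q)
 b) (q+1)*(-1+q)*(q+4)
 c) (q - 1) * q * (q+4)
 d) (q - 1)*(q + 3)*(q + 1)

We need to factor 4*q^2 - 4 + q^3 - q.
The factored form is (q+1)*(-1+q)*(q+4).
b) (q+1)*(-1+q)*(q+4)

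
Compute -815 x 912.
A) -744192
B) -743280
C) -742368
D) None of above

-815 * 912 = -743280
B) -743280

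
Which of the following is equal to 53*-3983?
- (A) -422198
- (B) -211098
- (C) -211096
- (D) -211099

53 * -3983 = -211099
D) -211099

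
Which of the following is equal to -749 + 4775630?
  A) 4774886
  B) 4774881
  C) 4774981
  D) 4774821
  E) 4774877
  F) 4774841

-749 + 4775630 = 4774881
B) 4774881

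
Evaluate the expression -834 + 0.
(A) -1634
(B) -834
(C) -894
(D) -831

-834 + 0 = -834
B) -834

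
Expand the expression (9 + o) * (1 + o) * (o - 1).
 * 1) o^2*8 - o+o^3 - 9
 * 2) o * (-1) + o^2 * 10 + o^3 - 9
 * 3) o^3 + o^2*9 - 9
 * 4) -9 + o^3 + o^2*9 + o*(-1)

Expanding (9 + o) * (1 + o) * (o - 1):
= -9 + o^3 + o^2*9 + o*(-1)
4) -9 + o^3 + o^2*9 + o*(-1)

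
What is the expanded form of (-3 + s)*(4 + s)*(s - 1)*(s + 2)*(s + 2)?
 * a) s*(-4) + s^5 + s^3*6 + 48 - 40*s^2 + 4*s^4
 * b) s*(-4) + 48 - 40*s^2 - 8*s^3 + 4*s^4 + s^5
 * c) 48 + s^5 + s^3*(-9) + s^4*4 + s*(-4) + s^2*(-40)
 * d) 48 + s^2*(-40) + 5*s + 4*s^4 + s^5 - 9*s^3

Expanding (-3 + s)*(4 + s)*(s - 1)*(s + 2)*(s + 2):
= 48 + s^5 + s^3*(-9) + s^4*4 + s*(-4) + s^2*(-40)
c) 48 + s^5 + s^3*(-9) + s^4*4 + s*(-4) + s^2*(-40)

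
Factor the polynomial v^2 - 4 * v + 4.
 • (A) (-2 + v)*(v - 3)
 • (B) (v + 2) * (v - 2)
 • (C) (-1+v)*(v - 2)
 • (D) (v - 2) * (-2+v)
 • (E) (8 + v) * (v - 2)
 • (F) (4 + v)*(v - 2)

We need to factor v^2 - 4 * v + 4.
The factored form is (v - 2) * (-2+v).
D) (v - 2) * (-2+v)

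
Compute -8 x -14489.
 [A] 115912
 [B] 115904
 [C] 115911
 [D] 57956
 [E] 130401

-8 * -14489 = 115912
A) 115912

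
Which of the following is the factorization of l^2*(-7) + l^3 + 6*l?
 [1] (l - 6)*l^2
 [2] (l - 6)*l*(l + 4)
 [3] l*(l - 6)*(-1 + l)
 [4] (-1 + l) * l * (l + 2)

We need to factor l^2*(-7) + l^3 + 6*l.
The factored form is l*(l - 6)*(-1 + l).
3) l*(l - 6)*(-1 + l)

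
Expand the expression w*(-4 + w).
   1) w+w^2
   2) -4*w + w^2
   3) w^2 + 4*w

Expanding w*(-4 + w):
= -4*w + w^2
2) -4*w + w^2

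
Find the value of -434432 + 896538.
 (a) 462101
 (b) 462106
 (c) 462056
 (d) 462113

-434432 + 896538 = 462106
b) 462106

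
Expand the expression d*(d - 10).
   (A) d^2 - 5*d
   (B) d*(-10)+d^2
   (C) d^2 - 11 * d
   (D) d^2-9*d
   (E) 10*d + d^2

Expanding d*(d - 10):
= d*(-10)+d^2
B) d*(-10)+d^2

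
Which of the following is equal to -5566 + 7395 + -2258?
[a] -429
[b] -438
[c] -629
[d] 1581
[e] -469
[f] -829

First: -5566 + 7395 = 1829
Then: 1829 + -2258 = -429
a) -429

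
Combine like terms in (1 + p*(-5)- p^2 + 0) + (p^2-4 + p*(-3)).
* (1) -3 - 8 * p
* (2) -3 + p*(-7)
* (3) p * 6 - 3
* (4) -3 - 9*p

Adding the polynomials and combining like terms:
(1 + p*(-5) - p^2 + 0) + (p^2 - 4 + p*(-3))
= -3 - 8 * p
1) -3 - 8 * p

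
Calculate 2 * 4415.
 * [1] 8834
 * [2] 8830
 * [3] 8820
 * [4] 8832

2 * 4415 = 8830
2) 8830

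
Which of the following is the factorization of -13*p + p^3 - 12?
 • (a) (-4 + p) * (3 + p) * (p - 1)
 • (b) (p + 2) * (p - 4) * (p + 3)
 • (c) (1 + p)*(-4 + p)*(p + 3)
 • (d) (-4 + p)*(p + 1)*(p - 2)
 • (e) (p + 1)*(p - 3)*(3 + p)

We need to factor -13*p + p^3 - 12.
The factored form is (1 + p)*(-4 + p)*(p + 3).
c) (1 + p)*(-4 + p)*(p + 3)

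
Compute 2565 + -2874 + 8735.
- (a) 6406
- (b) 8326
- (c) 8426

First: 2565 + -2874 = -309
Then: -309 + 8735 = 8426
c) 8426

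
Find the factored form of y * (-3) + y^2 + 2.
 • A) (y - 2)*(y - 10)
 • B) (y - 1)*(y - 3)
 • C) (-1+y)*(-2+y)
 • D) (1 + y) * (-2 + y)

We need to factor y * (-3) + y^2 + 2.
The factored form is (-1+y)*(-2+y).
C) (-1+y)*(-2+y)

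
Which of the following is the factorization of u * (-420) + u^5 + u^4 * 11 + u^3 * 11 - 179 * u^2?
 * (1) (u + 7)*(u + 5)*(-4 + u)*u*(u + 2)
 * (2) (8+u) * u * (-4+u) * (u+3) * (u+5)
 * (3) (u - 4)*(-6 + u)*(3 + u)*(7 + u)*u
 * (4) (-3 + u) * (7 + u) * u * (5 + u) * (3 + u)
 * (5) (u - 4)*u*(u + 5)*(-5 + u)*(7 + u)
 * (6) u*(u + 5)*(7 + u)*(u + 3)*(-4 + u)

We need to factor u * (-420) + u^5 + u^4 * 11 + u^3 * 11 - 179 * u^2.
The factored form is u*(u + 5)*(7 + u)*(u + 3)*(-4 + u).
6) u*(u + 5)*(7 + u)*(u + 3)*(-4 + u)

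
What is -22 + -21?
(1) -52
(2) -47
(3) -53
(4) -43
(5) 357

-22 + -21 = -43
4) -43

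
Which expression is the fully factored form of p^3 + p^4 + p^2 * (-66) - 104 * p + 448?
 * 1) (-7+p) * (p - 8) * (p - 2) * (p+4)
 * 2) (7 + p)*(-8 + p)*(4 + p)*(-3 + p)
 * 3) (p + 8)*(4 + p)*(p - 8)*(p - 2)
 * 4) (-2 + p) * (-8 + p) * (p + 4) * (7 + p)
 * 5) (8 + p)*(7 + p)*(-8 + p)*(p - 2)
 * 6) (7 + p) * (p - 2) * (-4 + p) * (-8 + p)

We need to factor p^3 + p^4 + p^2 * (-66) - 104 * p + 448.
The factored form is (-2 + p) * (-8 + p) * (p + 4) * (7 + p).
4) (-2 + p) * (-8 + p) * (p + 4) * (7 + p)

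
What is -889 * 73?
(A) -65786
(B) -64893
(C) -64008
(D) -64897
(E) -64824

-889 * 73 = -64897
D) -64897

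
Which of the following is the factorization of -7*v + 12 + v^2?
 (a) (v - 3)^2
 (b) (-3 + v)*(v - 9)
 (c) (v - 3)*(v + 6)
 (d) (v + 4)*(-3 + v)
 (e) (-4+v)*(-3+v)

We need to factor -7*v + 12 + v^2.
The factored form is (-4+v)*(-3+v).
e) (-4+v)*(-3+v)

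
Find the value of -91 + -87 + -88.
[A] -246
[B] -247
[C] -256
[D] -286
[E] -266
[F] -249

First: -91 + -87 = -178
Then: -178 + -88 = -266
E) -266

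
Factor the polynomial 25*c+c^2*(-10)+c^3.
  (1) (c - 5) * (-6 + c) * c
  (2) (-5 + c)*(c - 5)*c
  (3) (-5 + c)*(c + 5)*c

We need to factor 25*c+c^2*(-10)+c^3.
The factored form is (-5 + c)*(c - 5)*c.
2) (-5 + c)*(c - 5)*c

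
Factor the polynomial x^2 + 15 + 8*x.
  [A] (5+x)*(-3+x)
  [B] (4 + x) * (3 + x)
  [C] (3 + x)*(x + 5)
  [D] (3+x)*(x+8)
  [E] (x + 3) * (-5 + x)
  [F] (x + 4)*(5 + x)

We need to factor x^2 + 15 + 8*x.
The factored form is (3 + x)*(x + 5).
C) (3 + x)*(x + 5)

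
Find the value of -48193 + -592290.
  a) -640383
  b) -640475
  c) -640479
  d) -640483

-48193 + -592290 = -640483
d) -640483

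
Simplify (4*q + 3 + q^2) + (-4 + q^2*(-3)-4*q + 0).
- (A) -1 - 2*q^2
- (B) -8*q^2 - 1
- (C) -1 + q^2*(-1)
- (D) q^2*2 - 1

Adding the polynomials and combining like terms:
(4*q + 3 + q^2) + (-4 + q^2*(-3) - 4*q + 0)
= -1 - 2*q^2
A) -1 - 2*q^2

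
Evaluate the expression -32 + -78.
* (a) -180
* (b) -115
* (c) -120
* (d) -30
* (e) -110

-32 + -78 = -110
e) -110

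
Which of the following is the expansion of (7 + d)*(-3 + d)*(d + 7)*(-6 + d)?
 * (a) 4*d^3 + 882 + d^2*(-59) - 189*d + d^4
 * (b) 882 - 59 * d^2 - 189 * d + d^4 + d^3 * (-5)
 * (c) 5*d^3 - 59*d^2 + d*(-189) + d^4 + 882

Expanding (7 + d)*(-3 + d)*(d + 7)*(-6 + d):
= 5*d^3 - 59*d^2 + d*(-189) + d^4 + 882
c) 5*d^3 - 59*d^2 + d*(-189) + d^4 + 882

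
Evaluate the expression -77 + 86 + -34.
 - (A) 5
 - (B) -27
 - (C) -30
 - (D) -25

First: -77 + 86 = 9
Then: 9 + -34 = -25
D) -25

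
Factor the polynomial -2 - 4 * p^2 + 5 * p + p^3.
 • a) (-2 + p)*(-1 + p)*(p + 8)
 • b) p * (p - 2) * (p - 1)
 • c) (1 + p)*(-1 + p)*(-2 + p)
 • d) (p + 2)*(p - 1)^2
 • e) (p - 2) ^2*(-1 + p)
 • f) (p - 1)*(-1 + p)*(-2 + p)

We need to factor -2 - 4 * p^2 + 5 * p + p^3.
The factored form is (p - 1)*(-1 + p)*(-2 + p).
f) (p - 1)*(-1 + p)*(-2 + p)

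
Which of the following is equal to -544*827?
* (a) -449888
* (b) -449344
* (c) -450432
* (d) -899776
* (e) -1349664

-544 * 827 = -449888
a) -449888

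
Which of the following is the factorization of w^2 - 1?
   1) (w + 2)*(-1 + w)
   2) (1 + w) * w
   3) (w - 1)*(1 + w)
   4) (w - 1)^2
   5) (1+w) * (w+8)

We need to factor w^2 - 1.
The factored form is (w - 1)*(1 + w).
3) (w - 1)*(1 + w)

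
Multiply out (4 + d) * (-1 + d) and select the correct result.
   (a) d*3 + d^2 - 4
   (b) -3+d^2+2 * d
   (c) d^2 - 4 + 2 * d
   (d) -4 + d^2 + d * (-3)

Expanding (4 + d) * (-1 + d):
= d*3 + d^2 - 4
a) d*3 + d^2 - 4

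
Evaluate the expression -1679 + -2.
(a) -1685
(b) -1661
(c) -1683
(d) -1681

-1679 + -2 = -1681
d) -1681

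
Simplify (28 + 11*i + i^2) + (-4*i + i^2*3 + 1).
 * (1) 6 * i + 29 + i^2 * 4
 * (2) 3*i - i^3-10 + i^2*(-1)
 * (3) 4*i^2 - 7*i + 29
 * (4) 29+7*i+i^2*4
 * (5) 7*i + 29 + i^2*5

Adding the polynomials and combining like terms:
(28 + 11*i + i^2) + (-4*i + i^2*3 + 1)
= 29+7*i+i^2*4
4) 29+7*i+i^2*4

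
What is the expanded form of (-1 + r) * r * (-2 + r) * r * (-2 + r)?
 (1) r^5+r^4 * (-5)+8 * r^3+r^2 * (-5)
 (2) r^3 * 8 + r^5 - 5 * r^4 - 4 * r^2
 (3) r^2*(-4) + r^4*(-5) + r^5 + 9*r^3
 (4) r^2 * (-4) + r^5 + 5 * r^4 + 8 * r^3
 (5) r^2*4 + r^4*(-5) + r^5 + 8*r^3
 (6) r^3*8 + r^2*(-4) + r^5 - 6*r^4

Expanding (-1 + r) * r * (-2 + r) * r * (-2 + r):
= r^3 * 8 + r^5 - 5 * r^4 - 4 * r^2
2) r^3 * 8 + r^5 - 5 * r^4 - 4 * r^2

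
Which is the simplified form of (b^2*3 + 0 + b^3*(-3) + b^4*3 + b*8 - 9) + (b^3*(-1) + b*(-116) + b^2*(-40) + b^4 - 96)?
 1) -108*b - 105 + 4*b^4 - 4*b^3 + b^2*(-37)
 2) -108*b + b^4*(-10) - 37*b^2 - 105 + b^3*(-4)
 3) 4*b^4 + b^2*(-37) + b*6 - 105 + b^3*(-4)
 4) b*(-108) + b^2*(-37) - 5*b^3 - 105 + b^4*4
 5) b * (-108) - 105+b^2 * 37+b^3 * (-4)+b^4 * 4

Adding the polynomials and combining like terms:
(b^2*3 + 0 + b^3*(-3) + b^4*3 + b*8 - 9) + (b^3*(-1) + b*(-116) + b^2*(-40) + b^4 - 96)
= -108*b - 105 + 4*b^4 - 4*b^3 + b^2*(-37)
1) -108*b - 105 + 4*b^4 - 4*b^3 + b^2*(-37)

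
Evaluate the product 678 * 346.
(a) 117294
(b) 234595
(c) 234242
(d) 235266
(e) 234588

678 * 346 = 234588
e) 234588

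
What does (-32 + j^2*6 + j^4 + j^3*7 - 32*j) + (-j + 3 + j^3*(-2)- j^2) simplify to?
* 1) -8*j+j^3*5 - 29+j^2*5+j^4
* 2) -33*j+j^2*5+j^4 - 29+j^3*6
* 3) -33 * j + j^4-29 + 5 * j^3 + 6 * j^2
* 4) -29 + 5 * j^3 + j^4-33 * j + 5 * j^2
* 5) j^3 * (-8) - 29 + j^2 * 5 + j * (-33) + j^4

Adding the polynomials and combining like terms:
(-32 + j^2*6 + j^4 + j^3*7 - 32*j) + (-j + 3 + j^3*(-2) - j^2)
= -29 + 5 * j^3 + j^4-33 * j + 5 * j^2
4) -29 + 5 * j^3 + j^4-33 * j + 5 * j^2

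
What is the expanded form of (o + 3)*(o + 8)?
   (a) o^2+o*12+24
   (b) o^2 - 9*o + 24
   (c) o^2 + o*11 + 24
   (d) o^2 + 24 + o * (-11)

Expanding (o + 3)*(o + 8):
= o^2 + o*11 + 24
c) o^2 + o*11 + 24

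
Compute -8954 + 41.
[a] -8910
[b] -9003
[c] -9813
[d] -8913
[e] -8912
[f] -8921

-8954 + 41 = -8913
d) -8913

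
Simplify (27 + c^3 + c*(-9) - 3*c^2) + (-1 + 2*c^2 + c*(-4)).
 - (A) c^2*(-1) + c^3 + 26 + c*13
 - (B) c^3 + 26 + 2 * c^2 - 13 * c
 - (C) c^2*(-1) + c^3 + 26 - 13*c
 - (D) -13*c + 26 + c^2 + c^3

Adding the polynomials and combining like terms:
(27 + c^3 + c*(-9) - 3*c^2) + (-1 + 2*c^2 + c*(-4))
= c^2*(-1) + c^3 + 26 - 13*c
C) c^2*(-1) + c^3 + 26 - 13*c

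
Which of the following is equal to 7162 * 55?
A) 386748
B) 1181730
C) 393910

7162 * 55 = 393910
C) 393910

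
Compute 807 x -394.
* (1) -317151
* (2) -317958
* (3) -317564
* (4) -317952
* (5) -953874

807 * -394 = -317958
2) -317958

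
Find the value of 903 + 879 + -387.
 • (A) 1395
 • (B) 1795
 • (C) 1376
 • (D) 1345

First: 903 + 879 = 1782
Then: 1782 + -387 = 1395
A) 1395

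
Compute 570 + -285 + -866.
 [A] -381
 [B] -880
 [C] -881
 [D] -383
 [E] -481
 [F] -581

First: 570 + -285 = 285
Then: 285 + -866 = -581
F) -581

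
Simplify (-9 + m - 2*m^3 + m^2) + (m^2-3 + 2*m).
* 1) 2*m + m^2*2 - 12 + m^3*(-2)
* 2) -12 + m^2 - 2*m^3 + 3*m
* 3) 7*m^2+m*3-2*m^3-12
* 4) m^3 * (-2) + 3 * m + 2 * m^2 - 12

Adding the polynomials and combining like terms:
(-9 + m - 2*m^3 + m^2) + (m^2 - 3 + 2*m)
= m^3 * (-2) + 3 * m + 2 * m^2 - 12
4) m^3 * (-2) + 3 * m + 2 * m^2 - 12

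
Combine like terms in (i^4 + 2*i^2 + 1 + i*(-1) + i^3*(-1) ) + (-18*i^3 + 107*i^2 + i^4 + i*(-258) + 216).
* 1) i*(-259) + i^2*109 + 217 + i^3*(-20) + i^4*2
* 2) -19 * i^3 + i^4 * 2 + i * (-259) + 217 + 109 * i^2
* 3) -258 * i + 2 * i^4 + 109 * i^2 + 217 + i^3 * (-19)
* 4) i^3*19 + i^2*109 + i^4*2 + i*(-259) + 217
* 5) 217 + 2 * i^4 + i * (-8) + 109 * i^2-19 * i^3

Adding the polynomials and combining like terms:
(i^4 + 2*i^2 + 1 + i*(-1) + i^3*(-1)) + (-18*i^3 + 107*i^2 + i^4 + i*(-258) + 216)
= -19 * i^3 + i^4 * 2 + i * (-259) + 217 + 109 * i^2
2) -19 * i^3 + i^4 * 2 + i * (-259) + 217 + 109 * i^2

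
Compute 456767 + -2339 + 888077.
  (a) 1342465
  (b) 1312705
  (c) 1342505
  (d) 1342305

First: 456767 + -2339 = 454428
Then: 454428 + 888077 = 1342505
c) 1342505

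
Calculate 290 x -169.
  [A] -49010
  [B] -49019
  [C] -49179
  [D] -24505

290 * -169 = -49010
A) -49010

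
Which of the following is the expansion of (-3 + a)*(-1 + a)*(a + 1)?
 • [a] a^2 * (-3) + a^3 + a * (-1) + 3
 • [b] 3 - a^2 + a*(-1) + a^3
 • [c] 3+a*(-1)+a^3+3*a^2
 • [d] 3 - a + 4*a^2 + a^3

Expanding (-3 + a)*(-1 + a)*(a + 1):
= a^2 * (-3) + a^3 + a * (-1) + 3
a) a^2 * (-3) + a^3 + a * (-1) + 3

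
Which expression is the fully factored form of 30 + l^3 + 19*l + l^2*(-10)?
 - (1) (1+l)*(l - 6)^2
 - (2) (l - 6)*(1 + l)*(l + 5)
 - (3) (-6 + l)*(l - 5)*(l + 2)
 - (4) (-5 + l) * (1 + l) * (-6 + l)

We need to factor 30 + l^3 + 19*l + l^2*(-10).
The factored form is (-5 + l) * (1 + l) * (-6 + l).
4) (-5 + l) * (1 + l) * (-6 + l)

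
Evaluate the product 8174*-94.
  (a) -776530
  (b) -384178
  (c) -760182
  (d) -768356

8174 * -94 = -768356
d) -768356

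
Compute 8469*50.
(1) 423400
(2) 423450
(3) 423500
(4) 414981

8469 * 50 = 423450
2) 423450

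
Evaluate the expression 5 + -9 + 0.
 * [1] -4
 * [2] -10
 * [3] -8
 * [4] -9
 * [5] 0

First: 5 + -9 = -4
Then: -4 + 0 = -4
1) -4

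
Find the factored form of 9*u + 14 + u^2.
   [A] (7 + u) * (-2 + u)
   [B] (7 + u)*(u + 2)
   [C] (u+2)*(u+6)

We need to factor 9*u + 14 + u^2.
The factored form is (7 + u)*(u + 2).
B) (7 + u)*(u + 2)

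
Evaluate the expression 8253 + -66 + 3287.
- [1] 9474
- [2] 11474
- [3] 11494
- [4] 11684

First: 8253 + -66 = 8187
Then: 8187 + 3287 = 11474
2) 11474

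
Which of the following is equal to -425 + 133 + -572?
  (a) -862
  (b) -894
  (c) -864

First: -425 + 133 = -292
Then: -292 + -572 = -864
c) -864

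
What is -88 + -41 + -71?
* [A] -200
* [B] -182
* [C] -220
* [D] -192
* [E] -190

First: -88 + -41 = -129
Then: -129 + -71 = -200
A) -200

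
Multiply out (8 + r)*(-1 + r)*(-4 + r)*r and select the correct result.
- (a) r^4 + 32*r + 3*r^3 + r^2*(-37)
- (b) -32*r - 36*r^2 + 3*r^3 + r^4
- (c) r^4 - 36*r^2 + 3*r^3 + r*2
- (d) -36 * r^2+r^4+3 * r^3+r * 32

Expanding (8 + r)*(-1 + r)*(-4 + r)*r:
= -36 * r^2+r^4+3 * r^3+r * 32
d) -36 * r^2+r^4+3 * r^3+r * 32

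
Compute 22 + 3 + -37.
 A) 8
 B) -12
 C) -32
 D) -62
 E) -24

First: 22 + 3 = 25
Then: 25 + -37 = -12
B) -12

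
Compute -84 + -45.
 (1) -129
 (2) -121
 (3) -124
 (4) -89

-84 + -45 = -129
1) -129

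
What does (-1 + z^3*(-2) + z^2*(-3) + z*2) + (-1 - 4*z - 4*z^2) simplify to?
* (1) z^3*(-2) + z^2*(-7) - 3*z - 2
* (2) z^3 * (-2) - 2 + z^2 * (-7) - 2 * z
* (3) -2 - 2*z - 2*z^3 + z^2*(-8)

Adding the polynomials and combining like terms:
(-1 + z^3*(-2) + z^2*(-3) + z*2) + (-1 - 4*z - 4*z^2)
= z^3 * (-2) - 2 + z^2 * (-7) - 2 * z
2) z^3 * (-2) - 2 + z^2 * (-7) - 2 * z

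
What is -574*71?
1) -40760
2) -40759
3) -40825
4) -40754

-574 * 71 = -40754
4) -40754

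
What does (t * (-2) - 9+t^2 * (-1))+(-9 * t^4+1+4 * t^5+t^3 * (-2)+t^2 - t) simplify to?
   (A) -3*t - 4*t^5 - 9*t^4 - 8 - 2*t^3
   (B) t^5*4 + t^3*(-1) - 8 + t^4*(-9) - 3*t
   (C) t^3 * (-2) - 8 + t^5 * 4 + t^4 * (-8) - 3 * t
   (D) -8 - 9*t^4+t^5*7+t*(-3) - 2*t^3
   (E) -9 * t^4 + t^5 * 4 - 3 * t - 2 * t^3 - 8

Adding the polynomials and combining like terms:
(t*(-2) - 9 + t^2*(-1)) + (-9*t^4 + 1 + 4*t^5 + t^3*(-2) + t^2 - t)
= -9 * t^4 + t^5 * 4 - 3 * t - 2 * t^3 - 8
E) -9 * t^4 + t^5 * 4 - 3 * t - 2 * t^3 - 8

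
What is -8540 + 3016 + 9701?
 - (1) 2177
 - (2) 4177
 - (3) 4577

First: -8540 + 3016 = -5524
Then: -5524 + 9701 = 4177
2) 4177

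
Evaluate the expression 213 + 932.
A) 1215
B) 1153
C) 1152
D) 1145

213 + 932 = 1145
D) 1145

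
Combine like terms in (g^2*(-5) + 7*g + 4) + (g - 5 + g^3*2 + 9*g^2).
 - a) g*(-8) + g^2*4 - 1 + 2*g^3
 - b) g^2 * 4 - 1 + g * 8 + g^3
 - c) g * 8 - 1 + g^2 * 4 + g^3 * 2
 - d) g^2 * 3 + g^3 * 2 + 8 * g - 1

Adding the polynomials and combining like terms:
(g^2*(-5) + 7*g + 4) + (g - 5 + g^3*2 + 9*g^2)
= g * 8 - 1 + g^2 * 4 + g^3 * 2
c) g * 8 - 1 + g^2 * 4 + g^3 * 2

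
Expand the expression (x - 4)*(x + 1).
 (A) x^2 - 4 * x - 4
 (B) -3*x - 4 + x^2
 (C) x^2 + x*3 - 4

Expanding (x - 4)*(x + 1):
= -3*x - 4 + x^2
B) -3*x - 4 + x^2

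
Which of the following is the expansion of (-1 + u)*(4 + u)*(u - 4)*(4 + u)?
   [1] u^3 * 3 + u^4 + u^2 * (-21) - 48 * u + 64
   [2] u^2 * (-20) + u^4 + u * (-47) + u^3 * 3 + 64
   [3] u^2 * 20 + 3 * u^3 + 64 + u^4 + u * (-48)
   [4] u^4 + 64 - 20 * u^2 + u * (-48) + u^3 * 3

Expanding (-1 + u)*(4 + u)*(u - 4)*(4 + u):
= u^4 + 64 - 20 * u^2 + u * (-48) + u^3 * 3
4) u^4 + 64 - 20 * u^2 + u * (-48) + u^3 * 3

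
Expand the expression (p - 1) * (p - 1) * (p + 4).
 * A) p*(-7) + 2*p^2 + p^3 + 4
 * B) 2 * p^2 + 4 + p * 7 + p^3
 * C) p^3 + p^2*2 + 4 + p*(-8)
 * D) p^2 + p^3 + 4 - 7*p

Expanding (p - 1) * (p - 1) * (p + 4):
= p*(-7) + 2*p^2 + p^3 + 4
A) p*(-7) + 2*p^2 + p^3 + 4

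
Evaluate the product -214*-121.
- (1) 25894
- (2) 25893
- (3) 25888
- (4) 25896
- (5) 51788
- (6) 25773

-214 * -121 = 25894
1) 25894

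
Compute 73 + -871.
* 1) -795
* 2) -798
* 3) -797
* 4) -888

73 + -871 = -798
2) -798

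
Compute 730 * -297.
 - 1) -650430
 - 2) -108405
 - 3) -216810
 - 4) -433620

730 * -297 = -216810
3) -216810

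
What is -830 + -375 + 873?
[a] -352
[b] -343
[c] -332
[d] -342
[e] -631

First: -830 + -375 = -1205
Then: -1205 + 873 = -332
c) -332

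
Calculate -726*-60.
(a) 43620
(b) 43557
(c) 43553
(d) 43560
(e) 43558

-726 * -60 = 43560
d) 43560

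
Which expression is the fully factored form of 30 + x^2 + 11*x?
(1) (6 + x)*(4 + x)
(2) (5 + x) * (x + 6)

We need to factor 30 + x^2 + 11*x.
The factored form is (5 + x) * (x + 6).
2) (5 + x) * (x + 6)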